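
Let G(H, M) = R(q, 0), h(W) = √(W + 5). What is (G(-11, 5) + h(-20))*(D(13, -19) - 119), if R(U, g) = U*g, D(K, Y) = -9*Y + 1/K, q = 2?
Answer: 677*I*√15/13 ≈ 201.69*I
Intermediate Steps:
D(K, Y) = 1/K - 9*Y
h(W) = √(5 + W)
G(H, M) = 0 (G(H, M) = 2*0 = 0)
(G(-11, 5) + h(-20))*(D(13, -19) - 119) = (0 + √(5 - 20))*((1/13 - 9*(-19)) - 119) = (0 + √(-15))*((1/13 + 171) - 119) = (0 + I*√15)*(2224/13 - 119) = (I*√15)*(677/13) = 677*I*√15/13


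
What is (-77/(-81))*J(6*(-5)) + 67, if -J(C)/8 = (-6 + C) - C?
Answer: 3041/27 ≈ 112.63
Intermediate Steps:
J(C) = 48 (J(C) = -8*((-6 + C) - C) = -8*(-6) = 48)
(-77/(-81))*J(6*(-5)) + 67 = -77/(-81)*48 + 67 = -77*(-1/81)*48 + 67 = (77/81)*48 + 67 = 1232/27 + 67 = 3041/27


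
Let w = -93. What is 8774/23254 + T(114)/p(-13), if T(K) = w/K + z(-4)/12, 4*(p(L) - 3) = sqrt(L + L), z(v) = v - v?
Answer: 2759761/18777605 + 31*I*sqrt(26)/1615 ≈ 0.14697 + 0.097876*I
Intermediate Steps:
z(v) = 0
p(L) = 3 + sqrt(2)*sqrt(L)/4 (p(L) = 3 + sqrt(L + L)/4 = 3 + sqrt(2*L)/4 = 3 + (sqrt(2)*sqrt(L))/4 = 3 + sqrt(2)*sqrt(L)/4)
T(K) = -93/K (T(K) = -93/K + 0/12 = -93/K + 0*(1/12) = -93/K + 0 = -93/K)
8774/23254 + T(114)/p(-13) = 8774/23254 + (-93/114)/(3 + sqrt(2)*sqrt(-13)/4) = 8774*(1/23254) + (-93*1/114)/(3 + sqrt(2)*(I*sqrt(13))/4) = 4387/11627 - 31/(38*(3 + I*sqrt(26)/4))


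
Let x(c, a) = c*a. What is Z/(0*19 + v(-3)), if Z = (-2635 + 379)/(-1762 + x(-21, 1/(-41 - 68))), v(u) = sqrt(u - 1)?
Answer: -122952*I/192037 ≈ -0.64025*I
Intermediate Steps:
x(c, a) = a*c
v(u) = sqrt(-1 + u)
Z = 245904/192037 (Z = (-2635 + 379)/(-1762 - 21/(-41 - 68)) = -2256/(-1762 - 21/(-109)) = -2256/(-1762 - 1/109*(-21)) = -2256/(-1762 + 21/109) = -2256/(-192037/109) = -2256*(-109/192037) = 245904/192037 ≈ 1.2805)
Z/(0*19 + v(-3)) = 245904/(192037*(0*19 + sqrt(-1 - 3))) = 245904/(192037*(0 + sqrt(-4))) = 245904/(192037*(0 + 2*I)) = 245904/(192037*((2*I))) = 245904*(-I/2)/192037 = -122952*I/192037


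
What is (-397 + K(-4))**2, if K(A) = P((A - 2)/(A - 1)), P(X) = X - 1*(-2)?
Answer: 3876961/25 ≈ 1.5508e+5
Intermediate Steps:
P(X) = 2 + X (P(X) = X + 2 = 2 + X)
K(A) = 2 + (-2 + A)/(-1 + A) (K(A) = 2 + (A - 2)/(A - 1) = 2 + (-2 + A)/(-1 + A))
(-397 + K(-4))**2 = (-397 + (-4 + 3*(-4))/(-1 - 4))**2 = (-397 + (-4 - 12)/(-5))**2 = (-397 - 1/5*(-16))**2 = (-397 + 16/5)**2 = (-1969/5)**2 = 3876961/25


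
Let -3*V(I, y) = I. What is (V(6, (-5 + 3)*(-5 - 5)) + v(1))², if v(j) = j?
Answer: 1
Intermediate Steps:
V(I, y) = -I/3
(V(6, (-5 + 3)*(-5 - 5)) + v(1))² = (-⅓*6 + 1)² = (-2 + 1)² = (-1)² = 1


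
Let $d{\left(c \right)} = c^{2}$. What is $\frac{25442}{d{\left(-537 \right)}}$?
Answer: $\frac{25442}{288369} \approx 0.088227$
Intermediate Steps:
$\frac{25442}{d{\left(-537 \right)}} = \frac{25442}{\left(-537\right)^{2}} = \frac{25442}{288369}$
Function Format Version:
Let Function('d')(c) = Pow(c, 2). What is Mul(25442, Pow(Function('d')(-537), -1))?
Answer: Rational(25442, 288369) ≈ 0.088227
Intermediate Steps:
Mul(25442, Pow(Function('d')(-537), -1)) = Mul(25442, Pow(Pow(-537, 2), -1)) = Mul(25442, Pow(288369, -1)) = Mul(25442, Rational(1, 288369)) = Rational(25442, 288369)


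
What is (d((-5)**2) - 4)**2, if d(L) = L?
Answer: 441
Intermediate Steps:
(d((-5)**2) - 4)**2 = ((-5)**2 - 4)**2 = (25 - 4)**2 = 21**2 = 441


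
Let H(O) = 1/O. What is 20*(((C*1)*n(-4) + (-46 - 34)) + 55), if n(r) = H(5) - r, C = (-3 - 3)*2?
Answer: -1508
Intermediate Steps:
C = -12 (C = -6*2 = -12)
n(r) = 1/5 - r
20*(((C*1)*n(-4) + (-46 - 34)) + 55) = 20*(((-12*1)*(1/5 - 1*(-4)) + (-46 - 34)) + 55) = 20*((-12*(1/5 + 4) - 80) + 55) = 20*((-12*21/5 - 80) + 55) = 20*((-252/5 - 80) + 55) = 20*(-652/5 + 55) = 20*(-377/5) = -1508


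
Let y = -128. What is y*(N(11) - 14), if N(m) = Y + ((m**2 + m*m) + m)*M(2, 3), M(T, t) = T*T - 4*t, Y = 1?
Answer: 260736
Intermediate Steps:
M(T, t) = T**2 - 4*t
N(m) = 1 - 16*m**2 - 8*m (N(m) = 1 + ((m**2 + m*m) + m)*(2**2 - 4*3) = 1 + ((m**2 + m**2) + m)*(4 - 12) = 1 + (2*m**2 + m)*(-8) = 1 + (m + 2*m**2)*(-8) = 1 + (-16*m**2 - 8*m) = 1 - 16*m**2 - 8*m)
y*(N(11) - 14) = -128*((1 - 16*11**2 - 8*11) - 14) = -128*((1 - 16*121 - 88) - 14) = -128*((1 - 1936 - 88) - 14) = -128*(-2023 - 14) = -128*(-2037) = 260736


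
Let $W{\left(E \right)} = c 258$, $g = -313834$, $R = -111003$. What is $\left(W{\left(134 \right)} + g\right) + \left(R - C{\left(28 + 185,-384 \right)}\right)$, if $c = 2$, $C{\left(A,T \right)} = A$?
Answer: $-424534$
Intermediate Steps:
$W{\left(E \right)} = 516$ ($W{\left(E \right)} = 2 \cdot 258 = 516$)
$\left(W{\left(134 \right)} + g\right) + \left(R - C{\left(28 + 185,-384 \right)}\right) = \left(516 - 313834\right) - 111216 = -313318 - 111216 = -424534$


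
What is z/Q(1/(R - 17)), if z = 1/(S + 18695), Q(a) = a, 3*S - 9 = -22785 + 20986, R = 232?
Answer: 129/10859 ≈ 0.011880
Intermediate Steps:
S = -1790/3 (S = 3 + (-22785 + 20986)/3 = 3 + (1/3)*(-1799) = 3 - 1799/3 = -1790/3 ≈ -596.67)
z = 3/54295 (z = 1/(-1790/3 + 18695) = 1/(54295/3) = 3/54295 ≈ 5.5254e-5)
z/Q(1/(R - 17)) = 3/(54295*(1/(232 - 17))) = 3/(54295*(1/215)) = (3/54295)*215 = 129/10859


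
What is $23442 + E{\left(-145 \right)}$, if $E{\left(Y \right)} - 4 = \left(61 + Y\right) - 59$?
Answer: $23303$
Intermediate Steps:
$E{\left(Y \right)} = 6 + Y$ ($E{\left(Y \right)} = 4 + \left(\left(61 + Y\right) - 59\right) = 4 + \left(2 + Y\right) = 6 + Y$)
$23442 + E{\left(-145 \right)} = 23442 + \left(6 - 145\right) = 23442 - 139 = 23303$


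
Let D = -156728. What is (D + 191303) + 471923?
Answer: 506498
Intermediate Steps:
(D + 191303) + 471923 = (-156728 + 191303) + 471923 = 34575 + 471923 = 506498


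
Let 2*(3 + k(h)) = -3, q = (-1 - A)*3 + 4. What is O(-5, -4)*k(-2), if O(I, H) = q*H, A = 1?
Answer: -36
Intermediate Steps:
q = -2 (q = (-1 - 1*1)*3 + 4 = (-1 - 1)*3 + 4 = -2*3 + 4 = -6 + 4 = -2)
k(h) = -9/2 (k(h) = -3 + (½)*(-3) = -3 - 3/2 = -9/2)
O(I, H) = -2*H
O(-5, -4)*k(-2) = -2*(-4)*(-9/2) = 8*(-9/2) = -36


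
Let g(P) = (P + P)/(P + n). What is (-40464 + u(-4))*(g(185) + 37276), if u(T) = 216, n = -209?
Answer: -1499663958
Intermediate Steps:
g(P) = 2*P/(-209 + P) (g(P) = (P + P)/(P - 209) = (2*P)/(-209 + P) = 2*P/(-209 + P))
(-40464 + u(-4))*(g(185) + 37276) = (-40464 + 216)*(2*185/(-209 + 185) + 37276) = -40248*(2*185/(-24) + 37276) = -40248*(2*185*(-1/24) + 37276) = -40248*(-185/12 + 37276) = -40248*447127/12 = -1499663958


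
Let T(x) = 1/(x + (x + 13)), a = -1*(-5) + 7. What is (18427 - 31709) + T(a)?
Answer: -491433/37 ≈ -13282.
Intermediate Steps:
a = 12 (a = 5 + 7 = 12)
T(x) = 1/(13 + 2*x) (T(x) = 1/(x + (13 + x)) = 1/(13 + 2*x))
(18427 - 31709) + T(a) = (18427 - 31709) + 1/(13 + 2*12) = -13282 + 1/(13 + 24) = -13282 + 1/37 = -491433/37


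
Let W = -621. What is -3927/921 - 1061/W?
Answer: -487162/190647 ≈ -2.5553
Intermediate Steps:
-3927/921 - 1061/W = -3927/921 - 1061/(-621) = -3927*1/921 - 1061*(-1/621) = -1309/307 + 1061/621 = -487162/190647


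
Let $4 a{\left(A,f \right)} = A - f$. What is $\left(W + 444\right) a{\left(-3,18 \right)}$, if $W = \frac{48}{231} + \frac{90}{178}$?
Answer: $- \frac{9142863}{3916} \approx -2334.7$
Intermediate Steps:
$W = \frac{4889}{6853}$ ($W = 48 \cdot \frac{1}{231} + 90 \cdot \frac{1}{178} = \frac{16}{77} + \frac{45}{89} = \frac{4889}{6853} \approx 0.71341$)
$a{\left(A,f \right)} = - \frac{f}{4} + \frac{A}{4}$ ($a{\left(A,f \right)} = \frac{A - f}{4} = - \frac{f}{4} + \frac{A}{4}$)
$\left(W + 444\right) a{\left(-3,18 \right)} = \left(\frac{4889}{6853} + 444\right) \left(\left(- \frac{1}{4}\right) 18 + \frac{1}{4} \left(-3\right)\right) = \frac{3047621 \left(- \frac{9}{2} - \frac{3}{4}\right)}{6853} = \frac{3047621}{6853} \left(- \frac{21}{4}\right) = - \frac{9142863}{3916}$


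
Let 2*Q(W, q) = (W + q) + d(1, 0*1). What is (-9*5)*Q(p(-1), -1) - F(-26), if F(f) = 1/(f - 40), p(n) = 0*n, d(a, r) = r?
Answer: 743/33 ≈ 22.515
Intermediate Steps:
p(n) = 0
Q(W, q) = W/2 + q/2 (Q(W, q) = ((W + q) + 0*1)/2 = ((W + q) + 0)/2 = (W + q)/2 = W/2 + q/2)
F(f) = 1/(-40 + f)
(-9*5)*Q(p(-1), -1) - F(-26) = (-9*5)*((1/2)*0 + (1/2)*(-1)) - 1/(-40 - 26) = -45*(0 - 1/2) - 1/(-66) = -45*(-1/2) - 1*(-1/66) = 45/2 + 1/66 = 743/33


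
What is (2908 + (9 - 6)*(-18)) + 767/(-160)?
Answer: 455873/160 ≈ 2849.2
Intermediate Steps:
(2908 + (9 - 6)*(-18)) + 767/(-160) = (2908 + 3*(-18)) + 767*(-1/160) = (2908 - 54) - 767/160 = 2854 - 767/160 = 455873/160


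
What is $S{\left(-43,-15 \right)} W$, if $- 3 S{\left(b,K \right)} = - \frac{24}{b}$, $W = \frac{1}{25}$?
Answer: $- \frac{8}{1075} \approx -0.0074419$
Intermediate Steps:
$W = \frac{1}{25} \approx 0.04$
$S{\left(b,K \right)} = \frac{8}{b}$ ($S{\left(b,K \right)} = - \frac{\left(-24\right) \frac{1}{b}}{3} = \frac{8}{b}$)
$S{\left(-43,-15 \right)} W = \frac{8}{-43} \cdot \frac{1}{25} = 8 \left(- \frac{1}{43}\right) \frac{1}{25} = \left(- \frac{8}{43}\right) \frac{1}{25} = - \frac{8}{1075}$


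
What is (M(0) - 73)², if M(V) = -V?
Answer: 5329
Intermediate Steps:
(M(0) - 73)² = (-1*0 - 73)² = (0 - 73)² = (-73)² = 5329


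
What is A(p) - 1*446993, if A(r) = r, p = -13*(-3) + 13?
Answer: -446941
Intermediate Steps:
p = 52 (p = 39 + 13 = 52)
A(p) - 1*446993 = 52 - 1*446993 = 52 - 446993 = -446941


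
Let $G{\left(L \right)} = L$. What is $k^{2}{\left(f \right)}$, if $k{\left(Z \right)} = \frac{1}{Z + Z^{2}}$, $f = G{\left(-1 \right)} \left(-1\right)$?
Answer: $\frac{1}{4} \approx 0.25$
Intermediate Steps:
$f = 1$ ($f = \left(-1\right) \left(-1\right) = 1$)
$k^{2}{\left(f \right)} = \left(\frac{1}{1 \left(1 + 1\right)}\right)^{2} = \left(1 \cdot \frac{1}{2}\right)^{2} = \left(\frac{1}{2}\right)^{2} = \frac{1}{4}$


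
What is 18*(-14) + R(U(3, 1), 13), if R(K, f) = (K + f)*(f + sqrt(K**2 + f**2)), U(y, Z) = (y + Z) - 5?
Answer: -96 + 12*sqrt(170) ≈ 60.461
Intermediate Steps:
U(y, Z) = -5 + Z + y (U(y, Z) = (Z + y) - 5 = -5 + Z + y)
18*(-14) + R(U(3, 1), 13) = 18*(-14) + (13**2 + (-5 + 1 + 3)*13 + (-5 + 1 + 3)*sqrt((-5 + 1 + 3)**2 + 13**2) + 13*sqrt((-5 + 1 + 3)**2 + 13**2)) = -252 + (169 - 1*13 - sqrt((-1)**2 + 169) + 13*sqrt((-1)**2 + 169)) = -252 + (169 - 13 - sqrt(1 + 169) + 13*sqrt(1 + 169)) = -252 + (169 - 13 - sqrt(170) + 13*sqrt(170)) = -252 + (156 + 12*sqrt(170)) = -96 + 12*sqrt(170)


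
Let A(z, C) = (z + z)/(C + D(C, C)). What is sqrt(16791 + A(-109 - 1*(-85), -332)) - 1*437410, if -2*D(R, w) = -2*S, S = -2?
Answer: -437410 + 3*sqrt(52032023)/167 ≈ -4.3728e+5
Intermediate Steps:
D(R, w) = -2 (D(R, w) = -(-1)*(-2) = -1/2*4 = -2)
A(z, C) = 2*z/(-2 + C) (A(z, C) = (z + z)/(C - 2) = (2*z)/(-2 + C) = 2*z/(-2 + C))
sqrt(16791 + A(-109 - 1*(-85), -332)) - 1*437410 = sqrt(16791 + 2*(-109 - 1*(-85))/(-2 - 332)) - 1*437410 = sqrt(16791 + 2*(-109 + 85)/(-334)) - 437410 = sqrt(16791 + 2*(-24)*(-1/334)) - 437410 = sqrt(16791 + 24/167) - 437410 = sqrt(2804121/167) - 437410 = 3*sqrt(52032023)/167 - 437410 = -437410 + 3*sqrt(52032023)/167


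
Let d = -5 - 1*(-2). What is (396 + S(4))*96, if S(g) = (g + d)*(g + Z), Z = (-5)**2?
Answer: 40800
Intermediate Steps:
d = -3 (d = -5 + 2 = -3)
Z = 25
S(g) = (-3 + g)*(25 + g) (S(g) = (g - 3)*(g + 25) = (-3 + g)*(25 + g))
(396 + S(4))*96 = (396 + (-75 + 4**2 + 22*4))*96 = (396 + (-75 + 16 + 88))*96 = (396 + 29)*96 = 425*96 = 40800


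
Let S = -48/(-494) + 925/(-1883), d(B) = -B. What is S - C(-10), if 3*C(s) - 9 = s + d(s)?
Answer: -1578586/465101 ≈ -3.3941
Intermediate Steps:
C(s) = 3 (C(s) = 3 + (s - s)/3 = 3 + (1/3)*0 = 3 + 0 = 3)
S = -183283/465101 (S = -48*(-1/494) + 925*(-1/1883) = 24/247 - 925/1883 = -183283/465101 ≈ -0.39407)
S - C(-10) = -183283/465101 - 1*3 = -183283/465101 - 3 = -1578586/465101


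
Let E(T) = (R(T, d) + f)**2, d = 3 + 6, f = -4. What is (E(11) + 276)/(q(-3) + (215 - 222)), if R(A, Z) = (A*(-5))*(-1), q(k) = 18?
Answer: 2877/11 ≈ 261.55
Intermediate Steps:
d = 9
R(A, Z) = 5*A (R(A, Z) = -5*A*(-1) = 5*A)
E(T) = (-4 + 5*T)**2 (E(T) = (5*T - 4)**2 = (-4 + 5*T)**2)
(E(11) + 276)/(q(-3) + (215 - 222)) = ((-4 + 5*11)**2 + 276)/(18 + (215 - 222)) = ((-4 + 55)**2 + 276)/(18 - 7) = (51**2 + 276)/11 = (2601 + 276)*(1/11) = 2877*(1/11) = 2877/11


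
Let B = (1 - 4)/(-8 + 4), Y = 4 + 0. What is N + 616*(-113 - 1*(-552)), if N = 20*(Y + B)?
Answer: 270519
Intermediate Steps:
Y = 4
B = ¾ (B = -3/(-4) = -3*(-¼) = ¾ ≈ 0.75000)
N = 95 (N = 20*(4 + ¾) = 20*(19/4) = 95)
N + 616*(-113 - 1*(-552)) = 95 + 616*(-113 - 1*(-552)) = 95 + 616*(-113 + 552) = 95 + 616*439 = 95 + 270424 = 270519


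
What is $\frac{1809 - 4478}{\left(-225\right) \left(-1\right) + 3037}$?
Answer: $- \frac{2669}{3262} \approx -0.81821$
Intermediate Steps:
$\frac{1809 - 4478}{\left(-225\right) \left(-1\right) + 3037} = - \frac{2669}{225 + 3037} = - \frac{2669}{3262}$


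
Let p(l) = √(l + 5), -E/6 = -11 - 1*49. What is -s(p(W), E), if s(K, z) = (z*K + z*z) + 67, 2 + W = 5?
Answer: -129667 - 720*√2 ≈ -1.3069e+5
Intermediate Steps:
W = 3 (W = -2 + 5 = 3)
E = 360 (E = -6*(-11 - 1*49) = -6*(-11 - 49) = -6*(-60) = 360)
p(l) = √(5 + l)
s(K, z) = 67 + z² + K*z (s(K, z) = (K*z + z²) + 67 = (z² + K*z) + 67 = 67 + z² + K*z)
-s(p(W), E) = -(67 + 360² + √(5 + 3)*360) = -(67 + 129600 + √8*360) = -(67 + 129600 + (2*√2)*360) = -(67 + 129600 + 720*√2) = -(129667 + 720*√2) = -129667 - 720*√2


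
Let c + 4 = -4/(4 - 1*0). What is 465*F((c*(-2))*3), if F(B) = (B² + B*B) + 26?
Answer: 849090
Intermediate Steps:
c = -5 (c = -4 - 4/(4 - 1*0) = -4 - 4/(4 + 0) = -4 - 4/4 = -4 - 4*¼ = -4 - 1 = -5)
F(B) = 26 + 2*B² (F(B) = (B² + B²) + 26 = 2*B² + 26 = 26 + 2*B²)
465*F((c*(-2))*3) = 465*(26 + 2*(-5*(-2)*3)²) = 465*(26 + 2*(10*3)²) = 465*(26 + 2*30²) = 465*(26 + 2*900) = 465*(26 + 1800) = 465*1826 = 849090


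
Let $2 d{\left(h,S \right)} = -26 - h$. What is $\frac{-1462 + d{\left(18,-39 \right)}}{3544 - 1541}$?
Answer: $- \frac{1484}{2003} \approx -0.74089$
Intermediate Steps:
$d{\left(h,S \right)} = -13 - \frac{h}{2}$ ($d{\left(h,S \right)} = \frac{-26 - h}{2} = -13 - \frac{h}{2}$)
$\frac{-1462 + d{\left(18,-39 \right)}}{3544 - 1541} = \frac{-1462 - 22}{3544 - 1541} = \frac{-1462 - 22}{2003} = \left(-1462 - 22\right) \frac{1}{2003} = \left(-1484\right) \frac{1}{2003} = - \frac{1484}{2003}$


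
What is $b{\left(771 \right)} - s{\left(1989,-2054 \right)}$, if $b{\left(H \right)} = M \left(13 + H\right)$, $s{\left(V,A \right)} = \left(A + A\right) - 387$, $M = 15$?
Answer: $16255$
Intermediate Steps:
$s{\left(V,A \right)} = -387 + 2 A$ ($s{\left(V,A \right)} = 2 A - 387 = -387 + 2 A$)
$b{\left(H \right)} = 195 + 15 H$ ($b{\left(H \right)} = 15 \left(13 + H\right) = 195 + 15 H$)
$b{\left(771 \right)} - s{\left(1989,-2054 \right)} = \left(195 + 15 \cdot 771\right) - \left(-387 + 2 \left(-2054\right)\right) = \left(195 + 11565\right) - \left(-387 - 4108\right) = 11760 - -4495 = 11760 + 4495 = 16255$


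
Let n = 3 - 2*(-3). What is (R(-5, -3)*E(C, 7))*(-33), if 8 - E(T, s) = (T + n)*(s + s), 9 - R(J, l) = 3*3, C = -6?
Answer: 0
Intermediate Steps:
n = 9 (n = 3 + 6 = 9)
R(J, l) = 0 (R(J, l) = 9 - 3*3 = 9 - 1*9 = 9 - 9 = 0)
E(T, s) = 8 - 2*s*(9 + T) (E(T, s) = 8 - (T + 9)*(s + s) = 8 - (9 + T)*2*s = 8 - 2*s*(9 + T))
(R(-5, -3)*E(C, 7))*(-33) = (0*(8 - 18*7 - 2*(-6)*7))*(-33) = (0*(8 - 126 + 84))*(-33) = (0*(-34))*(-33) = 0*(-33) = 0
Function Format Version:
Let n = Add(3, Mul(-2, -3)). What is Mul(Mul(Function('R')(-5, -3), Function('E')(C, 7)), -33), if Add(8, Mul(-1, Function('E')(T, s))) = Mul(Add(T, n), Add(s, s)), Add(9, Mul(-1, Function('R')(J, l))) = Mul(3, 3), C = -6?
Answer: 0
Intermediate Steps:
n = 9 (n = Add(3, 6) = 9)
Function('R')(J, l) = 0 (Function('R')(J, l) = Add(9, Mul(-1, Mul(3, 3))) = Add(9, Mul(-1, 9)) = Add(9, -9) = 0)
Function('E')(T, s) = Add(8, Mul(-2, s, Add(9, T))) (Function('E')(T, s) = Add(8, Mul(-1, Mul(Add(T, 9), Add(s, s)))) = Add(8, Mul(-1, Mul(Add(9, T), Mul(2, s)))) = Add(8, Mul(-1, Mul(2, s, Add(9, T)))) = Add(8, Mul(-2, s, Add(9, T))))
Mul(Mul(Function('R')(-5, -3), Function('E')(C, 7)), -33) = Mul(Mul(0, Add(8, Mul(-18, 7), Mul(-2, -6, 7))), -33) = Mul(Mul(0, Add(8, -126, 84)), -33) = Mul(Mul(0, -34), -33) = Mul(0, -33) = 0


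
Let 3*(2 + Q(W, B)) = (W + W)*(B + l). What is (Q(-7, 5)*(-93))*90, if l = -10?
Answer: -178560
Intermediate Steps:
Q(W, B) = -2 + 2*W*(-10 + B)/3 (Q(W, B) = -2 + ((W + W)*(B - 10))/3 = -2 + ((2*W)*(-10 + B))/3 = -2 + (2*W*(-10 + B))/3 = -2 + 2*W*(-10 + B)/3)
(Q(-7, 5)*(-93))*90 = ((-2 - 20/3*(-7) + (2/3)*5*(-7))*(-93))*90 = ((-2 + 140/3 - 70/3)*(-93))*90 = ((64/3)*(-93))*90 = -1984*90 = -178560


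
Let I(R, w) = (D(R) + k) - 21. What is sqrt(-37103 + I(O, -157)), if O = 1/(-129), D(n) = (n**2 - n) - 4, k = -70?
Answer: 2*I*sqrt(154752947)/129 ≈ 192.87*I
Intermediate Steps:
D(n) = -4 + n**2 - n
O = -1/129 ≈ -0.0077519
I(R, w) = -95 + R**2 - R (I(R, w) = ((-4 + R**2 - R) - 70) - 21 = (-74 + R**2 - R) - 21 = -95 + R**2 - R)
sqrt(-37103 + I(O, -157)) = sqrt(-37103 + (-95 + (-1/129)**2 - 1*(-1/129))) = sqrt(-37103 + (-95 + 1/16641 + 1/129)) = sqrt(-37103 - 1580765/16641) = sqrt(-619011788/16641) = 2*I*sqrt(154752947)/129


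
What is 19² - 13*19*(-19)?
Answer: 5054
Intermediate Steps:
19² - 13*19*(-19) = 361 - 247*(-19) = 361 + 4693 = 5054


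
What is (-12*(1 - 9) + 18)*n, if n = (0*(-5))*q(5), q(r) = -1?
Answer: 0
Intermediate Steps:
n = 0 (n = (0*(-5))*(-1) = 0*(-1) = 0)
(-12*(1 - 9) + 18)*n = (-12*(1 - 9) + 18)*0 = (-12*(-8) + 18)*0 = (96 + 18)*0 = 114*0 = 0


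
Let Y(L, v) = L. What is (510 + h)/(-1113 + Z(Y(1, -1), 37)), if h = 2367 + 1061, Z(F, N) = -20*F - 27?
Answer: -1969/580 ≈ -3.3948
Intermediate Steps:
Z(F, N) = -27 - 20*F
h = 3428
(510 + h)/(-1113 + Z(Y(1, -1), 37)) = (510 + 3428)/(-1113 + (-27 - 20*1)) = 3938/(-1113 + (-27 - 20)) = 3938/(-1113 - 47) = 3938/(-1160) = 3938*(-1/1160) = -1969/580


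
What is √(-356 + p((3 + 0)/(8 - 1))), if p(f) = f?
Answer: I*√17423/7 ≈ 18.857*I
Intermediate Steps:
√(-356 + p((3 + 0)/(8 - 1))) = √(-356 + (3 + 0)/(8 - 1)) = √(-356 + 3/7) = √(-2489/7) = I*√17423/7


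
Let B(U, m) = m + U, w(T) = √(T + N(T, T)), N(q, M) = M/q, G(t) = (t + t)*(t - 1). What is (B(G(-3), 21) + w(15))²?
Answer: 2401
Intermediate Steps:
G(t) = 2*t*(-1 + t) (G(t) = (2*t)*(-1 + t) = 2*t*(-1 + t))
w(T) = √(1 + T) (w(T) = √(T + T/T) = √(T + 1) = √(1 + T))
B(U, m) = U + m
(B(G(-3), 21) + w(15))² = ((2*(-3)*(-1 - 3) + 21) + √(1 + 15))² = ((2*(-3)*(-4) + 21) + √16)² = ((24 + 21) + 4)² = (45 + 4)² = 49² = 2401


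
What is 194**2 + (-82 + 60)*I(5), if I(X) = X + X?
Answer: 37416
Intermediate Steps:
I(X) = 2*X
194**2 + (-82 + 60)*I(5) = 194**2 + (-82 + 60)*(2*5) = 37636 - 22*10 = 37636 - 220 = 37416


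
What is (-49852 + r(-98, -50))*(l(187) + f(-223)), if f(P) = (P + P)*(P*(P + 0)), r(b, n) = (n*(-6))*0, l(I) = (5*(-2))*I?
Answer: 1105767411408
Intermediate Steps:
l(I) = -10*I
r(b, n) = 0 (r(b, n) = -6*n*0 = 0)
f(P) = 2*P**3 (f(P) = (2*P)*(P*P) = (2*P)*P**2 = 2*P**3)
(-49852 + r(-98, -50))*(l(187) + f(-223)) = (-49852 + 0)*(-10*187 + 2*(-223)**3) = -49852*(-1870 + 2*(-11089567)) = -49852*(-1870 - 22179134) = -49852*(-22181004) = 1105767411408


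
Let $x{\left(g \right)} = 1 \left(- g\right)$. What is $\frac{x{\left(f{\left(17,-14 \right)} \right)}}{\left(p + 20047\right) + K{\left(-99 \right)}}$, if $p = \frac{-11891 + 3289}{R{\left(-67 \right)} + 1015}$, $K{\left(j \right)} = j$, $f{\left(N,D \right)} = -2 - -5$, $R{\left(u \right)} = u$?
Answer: $- \frac{1422}{9451051} \approx -0.00015046$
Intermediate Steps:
$f{\left(N,D \right)} = 3$ ($f{\left(N,D \right)} = -2 + 5 = 3$)
$x{\left(g \right)} = - g$
$p = - \frac{4301}{474}$ ($p = \frac{-11891 + 3289}{-67 + 1015} = - \frac{8602}{948} = \left(-8602\right) \frac{1}{948} = - \frac{4301}{474} \approx -9.0738$)
$\frac{x{\left(f{\left(17,-14 \right)} \right)}}{\left(p + 20047\right) + K{\left(-99 \right)}} = \frac{\left(-1\right) 3}{\left(- \frac{4301}{474} + 20047\right) - 99} = - \frac{3}{\frac{9497977}{474} - 99} = - \frac{3}{\frac{9451051}{474}} = \left(-3\right) \frac{474}{9451051} = - \frac{1422}{9451051}$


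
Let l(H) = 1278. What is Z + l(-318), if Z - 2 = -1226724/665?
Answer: -375524/665 ≈ -564.70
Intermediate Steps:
Z = -1225394/665 (Z = 2 - 1226724/665 = -1225394/665 ≈ -1842.7)
Z + l(-318) = -1225394/665 + 1278 = -375524/665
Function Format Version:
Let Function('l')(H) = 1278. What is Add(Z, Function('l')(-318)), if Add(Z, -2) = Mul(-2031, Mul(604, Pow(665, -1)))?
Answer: Rational(-375524, 665) ≈ -564.70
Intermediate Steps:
Z = Rational(-1225394, 665) (Z = Add(2, Mul(-2031, Mul(604, Pow(665, -1)))) = Add(2, Mul(-2031, Mul(604, Rational(1, 665)))) = Add(2, Mul(-2031, Rational(604, 665))) = Add(2, Rational(-1226724, 665)) = Rational(-1225394, 665) ≈ -1842.7)
Add(Z, Function('l')(-318)) = Add(Rational(-1225394, 665), 1278) = Rational(-375524, 665)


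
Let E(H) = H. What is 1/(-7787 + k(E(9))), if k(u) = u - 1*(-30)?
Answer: -1/7748 ≈ -0.00012907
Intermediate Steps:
k(u) = 30 + u (k(u) = u + 30 = 30 + u)
1/(-7787 + k(E(9))) = 1/(-7787 + (30 + 9)) = 1/(-7787 + 39) = 1/(-7748) = -1/7748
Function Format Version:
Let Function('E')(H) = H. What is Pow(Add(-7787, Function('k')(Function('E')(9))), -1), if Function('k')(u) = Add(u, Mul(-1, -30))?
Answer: Rational(-1, 7748) ≈ -0.00012907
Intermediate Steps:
Function('k')(u) = Add(30, u) (Function('k')(u) = Add(u, 30) = Add(30, u))
Pow(Add(-7787, Function('k')(Function('E')(9))), -1) = Pow(Add(-7787, Add(30, 9)), -1) = Pow(Add(-7787, 39), -1) = Pow(-7748, -1) = Rational(-1, 7748)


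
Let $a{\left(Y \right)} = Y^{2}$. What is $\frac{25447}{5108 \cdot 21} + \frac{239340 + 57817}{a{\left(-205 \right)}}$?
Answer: $\frac{32944847251}{4507937700} \approx 7.3082$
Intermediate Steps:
$\frac{25447}{5108 \cdot 21} + \frac{239340 + 57817}{a{\left(-205 \right)}} = \frac{25447}{5108 \cdot 21} + \frac{239340 + 57817}{\left(-205\right)^{2}} = \frac{25447}{107268} + \frac{297157}{42025} = \frac{32944847251}{4507937700}$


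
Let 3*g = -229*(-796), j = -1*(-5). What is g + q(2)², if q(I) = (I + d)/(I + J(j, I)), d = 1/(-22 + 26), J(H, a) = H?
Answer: 142910899/2352 ≈ 60761.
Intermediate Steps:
j = 5
g = 182284/3 (g = (-229*(-796))/3 = (⅓)*182284 = 182284/3 ≈ 60761.)
d = ¼ (d = 1/4 = ¼ ≈ 0.25000)
q(I) = (¼ + I)/(5 + I) (q(I) = (I + ¼)/(I + 5) = (¼ + I)/(5 + I))
g + q(2)² = 182284/3 + ((¼ + 2)/(5 + 2))² = 182284/3 + ((9/4)/7)² = 182284/3 + ((⅐)*(9/4))² = 182284/3 + (9/28)² = 182284/3 + 81/784 = 142910899/2352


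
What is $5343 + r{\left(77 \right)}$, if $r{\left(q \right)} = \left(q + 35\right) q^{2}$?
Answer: $669391$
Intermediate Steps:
$r{\left(q \right)} = q^{2} \left(35 + q\right)$ ($r{\left(q \right)} = \left(35 + q\right) q^{2} = q^{2} \left(35 + q\right)$)
$5343 + r{\left(77 \right)} = 5343 + 77^{2} \left(35 + 77\right) = 5343 + 5929 \cdot 112 = 5343 + 664048 = 669391$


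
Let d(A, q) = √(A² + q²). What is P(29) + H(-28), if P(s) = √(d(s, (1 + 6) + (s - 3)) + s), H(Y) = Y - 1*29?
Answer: -57 + √(29 + √1930) ≈ -48.460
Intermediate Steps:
H(Y) = -29 + Y (H(Y) = Y - 29 = -29 + Y)
P(s) = √(s + √(s² + (4 + s)²)) (P(s) = √(√(s² + ((1 + 6) + (s - 3))²) + s) = √(√(s² + (7 + (-3 + s))²) + s) = √(√(s² + (4 + s)²) + s) = √(s + √(s² + (4 + s)²)))
P(29) + H(-28) = √(29 + √(29² + (4 + 29)²)) + (-29 - 28) = √(29 + √(841 + 33²)) - 57 = √(29 + √(841 + 1089)) - 57 = √(29 + √1930) - 57 = -57 + √(29 + √1930)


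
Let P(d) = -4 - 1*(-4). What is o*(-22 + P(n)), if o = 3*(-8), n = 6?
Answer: 528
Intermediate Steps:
P(d) = 0 (P(d) = -4 + 4 = 0)
o = -24
o*(-22 + P(n)) = -24*(-22 + 0) = -24*(-22) = 528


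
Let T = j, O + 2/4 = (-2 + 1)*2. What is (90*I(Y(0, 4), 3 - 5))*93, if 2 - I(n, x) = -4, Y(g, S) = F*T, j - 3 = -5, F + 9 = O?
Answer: 50220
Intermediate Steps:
O = -5/2 (O = -½ + (-2 + 1)*2 = -½ - 1*2 = -½ - 2 = -5/2 ≈ -2.5000)
F = -23/2 (F = -9 - 5/2 = -23/2 ≈ -11.500)
j = -2 (j = 3 - 5 = -2)
T = -2
Y(g, S) = 23 (Y(g, S) = -23/2*(-2) = 23)
I(n, x) = 6 (I(n, x) = 2 - 1*(-4) = 2 + 4 = 6)
(90*I(Y(0, 4), 3 - 5))*93 = (90*6)*93 = 540*93 = 50220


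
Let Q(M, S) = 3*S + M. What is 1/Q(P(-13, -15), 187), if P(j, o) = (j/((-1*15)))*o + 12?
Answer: 1/560 ≈ 0.0017857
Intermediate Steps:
P(j, o) = 12 - j*o/15 (P(j, o) = (j/(-15))*o + 12 = (-j/15)*o + 12 = -j*o/15 + 12 = 12 - j*o/15)
Q(M, S) = M + 3*S
1/Q(P(-13, -15), 187) = 1/((12 - 1/15*(-13)*(-15)) + 3*187) = 1/((12 - 13) + 561) = 1/(-1 + 561) = 1/560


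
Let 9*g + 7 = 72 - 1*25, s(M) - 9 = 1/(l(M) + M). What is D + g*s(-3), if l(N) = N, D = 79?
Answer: 3193/27 ≈ 118.26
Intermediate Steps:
s(M) = 9 + 1/(2*M) (s(M) = 9 + 1/(M + M) = 9 + 1/(2*M))
g = 40/9 (g = -7/9 + (72 - 1*25)/9 = -7/9 + (72 - 25)/9 = -7/9 + (1/9)*47 = -7/9 + 47/9 = 40/9 ≈ 4.4444)
D + g*s(-3) = 79 + 40*(9 + (1/2)/(-3))/9 = 79 + 40*(9 + (1/2)*(-1/3))/9 = 79 + 40*(9 - 1/6)/9 = 79 + (40/9)*(53/6) = 79 + 1060/27 = 3193/27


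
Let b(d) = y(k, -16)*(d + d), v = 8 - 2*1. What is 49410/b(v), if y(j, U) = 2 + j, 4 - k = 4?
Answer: 8235/4 ≈ 2058.8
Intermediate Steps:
k = 0 (k = 4 - 1*4 = 4 - 4 = 0)
v = 6 (v = 8 - 2 = 6)
b(d) = 4*d (b(d) = (2 + 0)*(d + d) = 2*(2*d) = 4*d)
49410/b(v) = 49410/((4*6)) = 49410/24 = 49410*(1/24) = 8235/4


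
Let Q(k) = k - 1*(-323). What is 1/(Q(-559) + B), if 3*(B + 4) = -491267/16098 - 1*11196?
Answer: -48294/192315035 ≈ -0.00025112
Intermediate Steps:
Q(k) = 323 + k (Q(k) = k + 323 = 323 + k)
B = -180917651/48294 (B = -4 + (-491267/16098 - 1*11196)/3 = -4 + (-491267*1/16098 - 11196)/3 = -4 + (-491267/16098 - 11196)/3 = -4 + (⅓)*(-180724475/16098) = -4 - 180724475/48294 = -180917651/48294 ≈ -3746.2)
1/(Q(-559) + B) = 1/((323 - 559) - 180917651/48294) = 1/(-236 - 180917651/48294) = 1/(-192315035/48294) = -48294/192315035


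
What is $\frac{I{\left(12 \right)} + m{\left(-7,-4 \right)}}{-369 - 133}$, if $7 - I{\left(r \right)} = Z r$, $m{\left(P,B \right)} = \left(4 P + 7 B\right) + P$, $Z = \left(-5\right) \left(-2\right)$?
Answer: $\frac{88}{251} \approx 0.3506$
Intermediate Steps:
$Z = 10$
$m{\left(P,B \right)} = 5 P + 7 B$
$I{\left(r \right)} = 7 - 10 r$
$\frac{I{\left(12 \right)} + m{\left(-7,-4 \right)}}{-369 - 133} = \frac{\left(7 - 120\right) + \left(5 \left(-7\right) + 7 \left(-4\right)\right)}{-369 - 133} = \frac{\left(7 - 120\right) - 63}{-502} = \left(-113 - 63\right) \left(- \frac{1}{502}\right) = \left(-176\right) \left(- \frac{1}{502}\right) = \frac{88}{251}$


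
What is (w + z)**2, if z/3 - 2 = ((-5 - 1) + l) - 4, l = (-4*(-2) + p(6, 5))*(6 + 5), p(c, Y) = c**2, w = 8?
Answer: 2062096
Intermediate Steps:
l = 484 (l = (-4*(-2) + 6**2)*(6 + 5) = (8 + 36)*11 = 44*11 = 484)
z = 1428 (z = 6 + 3*(((-5 - 1) + 484) - 4) = 6 + 3*((-6 + 484) - 4) = 6 + 3*(478 - 4) = 6 + 3*474 = 6 + 1422 = 1428)
(w + z)**2 = (8 + 1428)**2 = 1436**2 = 2062096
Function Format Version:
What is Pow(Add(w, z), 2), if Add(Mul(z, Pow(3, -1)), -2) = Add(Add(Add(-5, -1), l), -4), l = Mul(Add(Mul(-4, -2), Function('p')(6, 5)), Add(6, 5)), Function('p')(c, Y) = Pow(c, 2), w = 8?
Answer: 2062096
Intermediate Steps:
l = 484 (l = Mul(Add(Mul(-4, -2), Pow(6, 2)), Add(6, 5)) = Mul(Add(8, 36), 11) = Mul(44, 11) = 484)
z = 1428 (z = Add(6, Mul(3, Add(Add(Add(-5, -1), 484), -4))) = Add(6, Mul(3, Add(Add(-6, 484), -4))) = Add(6, Mul(3, Add(478, -4))) = Add(6, Mul(3, 474)) = Add(6, 1422) = 1428)
Pow(Add(w, z), 2) = Pow(Add(8, 1428), 2) = Pow(1436, 2) = 2062096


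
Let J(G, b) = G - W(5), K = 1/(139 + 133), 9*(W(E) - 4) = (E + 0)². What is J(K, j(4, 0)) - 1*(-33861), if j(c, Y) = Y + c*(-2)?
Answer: 82875145/2448 ≈ 33854.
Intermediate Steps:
j(c, Y) = Y - 2*c
W(E) = 4 + E²/9 (W(E) = 4 + (E + 0)²/9 = 4 + E²/9)
K = 1/272 ≈ 0.0036765
J(G, b) = -61/9 + G (J(G, b) = G - (4 + (⅑)*5²) = G - (4 + (⅑)*25) = G - (4 + 25/9) = G - 1*61/9 = G - 61/9 = -61/9 + G)
J(K, j(4, 0)) - 1*(-33861) = (-61/9 + 1/272) - 1*(-33861) = -16583/2448 + 33861 = 82875145/2448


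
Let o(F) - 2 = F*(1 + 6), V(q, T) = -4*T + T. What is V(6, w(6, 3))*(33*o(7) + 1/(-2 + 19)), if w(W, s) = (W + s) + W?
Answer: -1287540/17 ≈ -75738.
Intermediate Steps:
w(W, s) = s + 2*W
V(q, T) = -3*T
o(F) = 2 + 7*F (o(F) = 2 + F*(1 + 6) = 2 + F*7 = 2 + 7*F)
V(6, w(6, 3))*(33*o(7) + 1/(-2 + 19)) = (-3*(3 + 2*6))*(33*(2 + 7*7) + 1/(-2 + 19)) = (-3*(3 + 12))*(33*(2 + 49) + 1/17) = (-3*15)*(33*51 + 1/17) = -45*(1683 + 1/17) = -45*28612/17 = -1287540/17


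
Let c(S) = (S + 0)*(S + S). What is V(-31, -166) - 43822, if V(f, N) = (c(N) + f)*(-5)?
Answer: -319227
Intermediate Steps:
c(S) = 2*S² (c(S) = S*(2*S) = 2*S²)
V(f, N) = -10*N² - 5*f (V(f, N) = (2*N² + f)*(-5) = (f + 2*N²)*(-5) = -10*N² - 5*f)
V(-31, -166) - 43822 = (-10*(-166)² - 5*(-31)) - 43822 = (-10*27556 + 155) - 43822 = (-275560 + 155) - 43822 = -275405 - 43822 = -319227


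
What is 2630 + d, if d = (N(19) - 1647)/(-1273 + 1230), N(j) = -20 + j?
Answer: 114738/43 ≈ 2668.3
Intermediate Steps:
d = 1648/43 (d = ((-20 + 19) - 1647)/(-1273 + 1230) = (-1 - 1647)/(-43) = -1648*(-1/43) = 1648/43 ≈ 38.326)
2630 + d = 2630 + 1648/43 = 114738/43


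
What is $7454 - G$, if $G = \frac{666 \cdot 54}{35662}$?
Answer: $\frac{132894292}{17831} \approx 7453.0$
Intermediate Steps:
$G = \frac{17982}{17831}$ ($G = 35964 \cdot \frac{1}{35662} = \frac{17982}{17831} \approx 1.0085$)
$7454 - G = 7454 - \frac{17982}{17831} = \frac{132894292}{17831}$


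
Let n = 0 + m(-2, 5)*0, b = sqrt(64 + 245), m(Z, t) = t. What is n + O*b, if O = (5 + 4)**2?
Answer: 81*sqrt(309) ≈ 1423.8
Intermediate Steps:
b = sqrt(309) ≈ 17.578
O = 81 (O = 9**2 = 81)
n = 0 (n = 0 + 5*0 = 0 + 0 = 0)
n + O*b = 0 + 81*sqrt(309) = 81*sqrt(309)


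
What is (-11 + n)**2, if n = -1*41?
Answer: 2704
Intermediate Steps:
n = -41
(-11 + n)**2 = (-11 - 41)**2 = (-52)**2 = 2704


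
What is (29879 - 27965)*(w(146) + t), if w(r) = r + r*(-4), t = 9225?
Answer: 16818318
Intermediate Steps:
w(r) = -3*r (w(r) = r - 4*r = -3*r)
(29879 - 27965)*(w(146) + t) = (29879 - 27965)*(-3*146 + 9225) = 1914*(-438 + 9225) = 1914*8787 = 16818318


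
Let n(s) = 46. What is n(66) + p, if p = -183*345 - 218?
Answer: -63307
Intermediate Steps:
p = -63353 (p = -63135 - 218 = -63353)
n(66) + p = 46 - 63353 = -63307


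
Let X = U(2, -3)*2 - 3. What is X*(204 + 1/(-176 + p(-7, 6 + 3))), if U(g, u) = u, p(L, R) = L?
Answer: -111993/61 ≈ -1836.0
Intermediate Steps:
X = -9 (X = -3*2 - 3 = -6 - 3 = -9)
X*(204 + 1/(-176 + p(-7, 6 + 3))) = -9*(204 + 1/(-176 - 7)) = -9*(204 + 1/(-183)) = -9*(204 - 1/183) = -9*37331/183 = -111993/61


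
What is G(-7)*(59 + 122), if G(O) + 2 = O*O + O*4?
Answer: 3439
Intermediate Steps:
G(O) = -2 + O² + 4*O (G(O) = -2 + (O*O + O*4) = -2 + (O² + 4*O) = -2 + O² + 4*O)
G(-7)*(59 + 122) = (-2 + (-7)² + 4*(-7))*(59 + 122) = (-2 + 49 - 28)*181 = 19*181 = 3439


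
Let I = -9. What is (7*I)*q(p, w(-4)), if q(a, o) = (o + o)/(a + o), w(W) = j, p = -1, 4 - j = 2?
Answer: -252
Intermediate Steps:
j = 2 (j = 4 - 1*2 = 4 - 2 = 2)
w(W) = 2
q(a, o) = 2*o/(a + o) (q(a, o) = (2*o)/(a + o) = 2*o/(a + o))
(7*I)*q(p, w(-4)) = (7*(-9))*(2*2/(-1 + 2)) = -126*2/1 = -126*2 = -63*4 = -252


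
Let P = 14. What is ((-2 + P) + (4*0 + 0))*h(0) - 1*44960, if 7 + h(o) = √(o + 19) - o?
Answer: -45044 + 12*√19 ≈ -44992.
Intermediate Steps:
h(o) = -7 + √(19 + o) - o (h(o) = -7 + (√(o + 19) - o) = -7 + (√(19 + o) - o) = -7 + √(19 + o) - o)
((-2 + P) + (4*0 + 0))*h(0) - 1*44960 = ((-2 + 14) + (4*0 + 0))*(-7 + √(19 + 0) - 1*0) - 1*44960 = (12 + (0 + 0))*(-7 + √19 + 0) - 44960 = (12 + 0)*(-7 + √19) - 44960 = 12*(-7 + √19) - 44960 = (-84 + 12*√19) - 44960 = -45044 + 12*√19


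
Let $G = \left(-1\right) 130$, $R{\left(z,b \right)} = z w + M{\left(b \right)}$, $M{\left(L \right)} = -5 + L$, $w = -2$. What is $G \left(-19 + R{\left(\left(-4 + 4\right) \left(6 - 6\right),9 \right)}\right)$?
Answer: $1950$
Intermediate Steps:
$R{\left(z,b \right)} = -5 + b - 2 z$ ($R{\left(z,b \right)} = z \left(-2\right) + \left(-5 + b\right) = - 2 z + \left(-5 + b\right) = -5 + b - 2 z$)
$G = -130$
$G \left(-19 + R{\left(\left(-4 + 4\right) \left(6 - 6\right),9 \right)}\right) = - 130 \left(-19 - \left(-4 + 2 \left(-4 + 4\right) \left(6 - 6\right)\right)\right) = - 130 \left(-19 - \left(-4 + 2 \cdot 0 \cdot 0\right)\right) = - 130 \left(-19 - -4\right) = - 130 \left(-19 + \left(-5 + 9 + 0\right)\right) = - 130 \left(-19 + 4\right) = \left(-130\right) \left(-15\right) = 1950$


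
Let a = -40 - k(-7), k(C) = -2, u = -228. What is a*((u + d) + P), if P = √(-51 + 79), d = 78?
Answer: 5700 - 76*√7 ≈ 5498.9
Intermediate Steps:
P = 2*√7 (P = √28 = 2*√7 ≈ 5.2915)
a = -38 (a = -40 - 1*(-2) = -40 + 2 = -38)
a*((u + d) + P) = -38*((-228 + 78) + 2*√7) = -38*(-150 + 2*√7) = 5700 - 76*√7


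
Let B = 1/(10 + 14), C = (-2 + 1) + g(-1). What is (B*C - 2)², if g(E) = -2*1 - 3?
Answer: 81/16 ≈ 5.0625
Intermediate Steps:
g(E) = -5 (g(E) = -2 - 3 = -5)
C = -6 (C = (-2 + 1) - 5 = -1 - 5 = -6)
B = 1/24 ≈ 0.041667
(B*C - 2)² = ((1/24)*(-6) - 2)² = (-¼ - 2)² = (-9/4)² = 81/16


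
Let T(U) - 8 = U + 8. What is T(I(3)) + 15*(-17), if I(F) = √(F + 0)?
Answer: -239 + √3 ≈ -237.27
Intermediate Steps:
I(F) = √F
T(U) = 16 + U (T(U) = 8 + (U + 8) = 8 + (8 + U) = 16 + U)
T(I(3)) + 15*(-17) = (16 + √3) + 15*(-17) = (16 + √3) - 255 = -239 + √3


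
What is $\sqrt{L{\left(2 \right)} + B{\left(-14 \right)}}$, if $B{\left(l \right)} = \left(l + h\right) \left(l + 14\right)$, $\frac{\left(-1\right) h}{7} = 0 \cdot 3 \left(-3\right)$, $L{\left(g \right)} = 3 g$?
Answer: $\sqrt{6} \approx 2.4495$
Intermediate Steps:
$h = 0$ ($h = - 7 \cdot 0 \cdot 3 \left(-3\right) = - 7 \cdot 0 \left(-3\right) = \left(-7\right) 0 = 0$)
$B{\left(l \right)} = l \left(14 + l\right)$ ($B{\left(l \right)} = \left(l + 0\right) \left(l + 14\right) = l \left(14 + l\right)$)
$\sqrt{L{\left(2 \right)} + B{\left(-14 \right)}} = \sqrt{3 \cdot 2 - 14 \left(14 - 14\right)} = \sqrt{6 - 0} = \sqrt{6 + 0} = \sqrt{6}$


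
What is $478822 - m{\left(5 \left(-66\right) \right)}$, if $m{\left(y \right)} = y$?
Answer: $479152$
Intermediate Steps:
$478822 - m{\left(5 \left(-66\right) \right)} = 478822 - 5 \left(-66\right) = 478822 - -330 = 478822 + 330 = 479152$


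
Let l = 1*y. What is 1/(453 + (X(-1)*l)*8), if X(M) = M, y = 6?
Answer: 1/405 ≈ 0.0024691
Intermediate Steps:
l = 6 (l = 1*6 = 6)
1/(453 + (X(-1)*l)*8) = 1/(453 - 1*6*8) = 1/(453 - 6*8) = 1/(453 - 48) = 1/405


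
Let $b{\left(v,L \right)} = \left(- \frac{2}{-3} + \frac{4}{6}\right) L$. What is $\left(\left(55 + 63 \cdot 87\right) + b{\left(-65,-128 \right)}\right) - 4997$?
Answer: $\frac{1105}{3} \approx 368.33$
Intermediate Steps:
$b{\left(v,L \right)} = \frac{4 L}{3}$ ($b{\left(v,L \right)} = \left(\left(-2\right) \left(- \frac{1}{3}\right) + 4 \cdot \frac{1}{6}\right) L = \left(\frac{2}{3} + \frac{2}{3}\right) L = \frac{4 L}{3}$)
$\left(\left(55 + 63 \cdot 87\right) + b{\left(-65,-128 \right)}\right) - 4997 = \left(\left(55 + 63 \cdot 87\right) + \frac{4}{3} \left(-128\right)\right) - 4997 = \left(\left(55 + 5481\right) - \frac{512}{3}\right) - 4997 = \left(5536 - \frac{512}{3}\right) - 4997 = \frac{16096}{3} - 4997 = \frac{1105}{3}$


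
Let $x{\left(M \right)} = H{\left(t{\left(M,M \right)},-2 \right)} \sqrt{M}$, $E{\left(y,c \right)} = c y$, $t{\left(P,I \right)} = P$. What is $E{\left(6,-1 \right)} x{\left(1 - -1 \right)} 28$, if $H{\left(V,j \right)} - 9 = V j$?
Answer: $- 840 \sqrt{2} \approx -1187.9$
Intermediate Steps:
$H{\left(V,j \right)} = 9 + V j$
$x{\left(M \right)} = \sqrt{M} \left(9 - 2 M\right)$ ($x{\left(M \right)} = \left(9 + M \left(-2\right)\right) \sqrt{M} = \left(9 - 2 M\right) \sqrt{M} = \sqrt{M} \left(9 - 2 M\right)$)
$E{\left(6,-1 \right)} x{\left(1 - -1 \right)} 28 = \left(-1\right) 6 \sqrt{1 - -1} \left(9 - 2 \left(1 - -1\right)\right) 28 = - 6 \sqrt{1 + 1} \left(9 - 2 \left(1 + 1\right)\right) 28 = - 6 \sqrt{2} \left(9 - 4\right) 28 = - 6 \sqrt{2} \cdot 5 \cdot 28 = - 6 \cdot 5 \sqrt{2} \cdot 28 = - 30 \sqrt{2} \cdot 28 = - 840 \sqrt{2}$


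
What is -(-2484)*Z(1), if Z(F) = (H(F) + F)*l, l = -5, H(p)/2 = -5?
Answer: 111780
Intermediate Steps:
H(p) = -10 (H(p) = 2*(-5) = -10)
Z(F) = 50 - 5*F (Z(F) = (-10 + F)*(-5) = 50 - 5*F)
-(-2484)*Z(1) = -(-2484)*(50 - 5*1) = -(-2484)*(50 - 5) = -(-2484)*45 = -108*(-1035) = 111780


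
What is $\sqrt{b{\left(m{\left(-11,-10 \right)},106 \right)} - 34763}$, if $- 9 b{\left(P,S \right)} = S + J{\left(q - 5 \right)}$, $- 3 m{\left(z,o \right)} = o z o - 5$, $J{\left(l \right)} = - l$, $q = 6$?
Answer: $\frac{2 i \sqrt{78243}}{3} \approx 186.48 i$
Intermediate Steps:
$m{\left(z,o \right)} = \frac{5}{3} - \frac{z o^{2}}{3}$ ($m{\left(z,o \right)} = - \frac{o z o - 5}{3} = - \frac{z o^{2} - 5}{3} = - \frac{-5 + z o^{2}}{3} = \frac{5}{3} - \frac{z o^{2}}{3}$)
$b{\left(P,S \right)} = \frac{1}{9} - \frac{S}{9}$ ($b{\left(P,S \right)} = - \frac{S - \left(6 - 5\right)}{9} = - \frac{S - 1}{9} = - \frac{-1 + S}{9} = \frac{1}{9} - \frac{S}{9}$)
$\sqrt{b{\left(m{\left(-11,-10 \right)},106 \right)} - 34763} = \sqrt{\left(\frac{1}{9} - \frac{106}{9}\right) - 34763} = \sqrt{- \frac{35}{3} - 34763} = \sqrt{- \frac{104324}{3}} = \frac{2 i \sqrt{78243}}{3}$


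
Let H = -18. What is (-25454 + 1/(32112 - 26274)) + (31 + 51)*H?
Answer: -157217339/5838 ≈ -26930.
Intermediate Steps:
(-25454 + 1/(32112 - 26274)) + (31 + 51)*H = (-25454 + 1/(32112 - 26274)) + (31 + 51)*(-18) = (-25454 + 1/5838) + 82*(-18) = (-25454 + 1/5838) - 1476 = -148600451/5838 - 1476 = -157217339/5838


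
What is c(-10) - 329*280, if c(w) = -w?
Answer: -92110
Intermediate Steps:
c(-10) - 329*280 = -1*(-10) - 329*280 = 10 - 92120 = -92110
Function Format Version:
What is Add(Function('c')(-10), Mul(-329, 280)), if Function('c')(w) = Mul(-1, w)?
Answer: -92110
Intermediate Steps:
Add(Function('c')(-10), Mul(-329, 280)) = Add(Mul(-1, -10), Mul(-329, 280)) = Add(10, -92120) = -92110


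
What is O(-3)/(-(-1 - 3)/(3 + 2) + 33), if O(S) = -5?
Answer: -25/169 ≈ -0.14793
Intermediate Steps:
O(-3)/(-(-1 - 3)/(3 + 2) + 33) = -5/(-(-1 - 3)/(3 + 2) + 33) = -5/(-(-4)/5 + 33) = -5/(-1*(-⅘) + 33) = -5/(⅘ + 33) = -5/169/5 = -5*5/169 = -25/169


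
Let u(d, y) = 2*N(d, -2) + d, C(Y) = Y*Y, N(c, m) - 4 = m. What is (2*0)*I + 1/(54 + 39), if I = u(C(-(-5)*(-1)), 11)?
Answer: 1/93 ≈ 0.010753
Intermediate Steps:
N(c, m) = 4 + m
C(Y) = Y**2
u(d, y) = 4 + d (u(d, y) = 2*(4 - 2) + d = 2*2 + d = 4 + d)
I = 29 (I = 4 + (-(-5)*(-1))**2 = 4 + (-5*1)**2 = 4 + (-5)**2 = 4 + 25 = 29)
(2*0)*I + 1/(54 + 39) = (2*0)*29 + 1/(54 + 39) = 0*29 + 1/93 = 0 + 1/93 = 1/93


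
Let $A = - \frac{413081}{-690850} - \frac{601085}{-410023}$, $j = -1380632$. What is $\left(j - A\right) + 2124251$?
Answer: $\frac{210640197460498337}{283264389550} \approx 7.4362 \cdot 10^{5}$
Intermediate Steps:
$A = \frac{584632283113}{283264389550}$ ($A = \left(-413081\right) \left(- \frac{1}{690850}\right) - - \frac{601085}{410023} = \frac{413081}{690850} + \frac{601085}{410023} = \frac{584632283113}{283264389550} \approx 2.0639$)
$\left(j - A\right) + 2124251 = \left(-1380632 - \frac{584632283113}{283264389550}\right) + 2124251 = - \frac{391084465305478713}{283264389550} + 2124251 = \frac{210640197460498337}{283264389550}$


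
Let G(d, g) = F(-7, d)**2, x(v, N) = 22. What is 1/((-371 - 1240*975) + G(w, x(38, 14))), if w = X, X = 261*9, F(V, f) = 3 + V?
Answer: -1/1209355 ≈ -8.2689e-7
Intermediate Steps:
X = 2349
w = 2349
G(d, g) = 16 (G(d, g) = (3 - 7)**2 = (-4)**2 = 16)
1/((-371 - 1240*975) + G(w, x(38, 14))) = 1/((-371 - 1240*975) + 16) = 1/((-371 - 1209000) + 16) = 1/(-1209371 + 16) = 1/(-1209355) = -1/1209355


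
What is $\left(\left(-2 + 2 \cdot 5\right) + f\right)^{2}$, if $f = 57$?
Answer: $4225$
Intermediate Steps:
$\left(\left(-2 + 2 \cdot 5\right) + f\right)^{2} = \left(\left(-2 + 2 \cdot 5\right) + 57\right)^{2} = \left(\left(-2 + 10\right) + 57\right)^{2} = \left(8 + 57\right)^{2} = 65^{2} = 4225$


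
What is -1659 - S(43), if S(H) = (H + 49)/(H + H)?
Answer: -71383/43 ≈ -1660.1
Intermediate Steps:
S(H) = (49 + H)/(2*H) (S(H) = (49 + H)/((2*H)) = (49 + H)*(1/(2*H)) = (49 + H)/(2*H))
-1659 - S(43) = -1659 - (49 + 43)/(2*43) = -1659 - 92/(2*43) = -1659 - 1*46/43 = -1659 - 46/43 = -71383/43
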